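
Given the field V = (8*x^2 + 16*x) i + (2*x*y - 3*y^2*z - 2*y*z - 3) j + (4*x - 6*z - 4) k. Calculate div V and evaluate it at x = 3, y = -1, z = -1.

60

∂V₁/∂x = 16*x + 16
∂V₂/∂y = 2*x - 6*y*z - 2*z
∂V₃/∂z = -6
∇·V = 18*x - 6*y*z - 2*z + 10
At (3, -1, -1): 60.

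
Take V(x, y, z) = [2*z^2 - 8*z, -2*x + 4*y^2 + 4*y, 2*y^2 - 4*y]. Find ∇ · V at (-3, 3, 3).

∂V₁/∂x = 0
∂V₂/∂y = 8*y + 4
∂V₃/∂z = 0
∇·V = 8*y + 4
At (-3, 3, 3): 28.

28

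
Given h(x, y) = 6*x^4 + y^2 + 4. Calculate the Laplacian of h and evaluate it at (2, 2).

290

∂²h/∂x² = 72*x^2
∂²h/∂y² = 2
∇²h = 72*x^2 + 2
At (2, 2): 290.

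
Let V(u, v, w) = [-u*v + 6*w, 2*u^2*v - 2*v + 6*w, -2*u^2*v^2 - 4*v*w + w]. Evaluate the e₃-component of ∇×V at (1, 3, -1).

13

(∇×V)_3 = ∂V₂/∂u − ∂V₁/∂v
= 4*u*v − (-u)
= 4*u*v + u
At (1, 3, -1): 13.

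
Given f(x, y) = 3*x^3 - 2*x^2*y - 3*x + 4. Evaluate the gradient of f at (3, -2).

∂f/∂x = 9*x^2 - 4*x*y - 3
∂f/∂y = -2*x^2
∇f = (9*x^2 - 4*x*y - 3, -2*x^2)
At (3, -2): (102, -18).

(102, -18)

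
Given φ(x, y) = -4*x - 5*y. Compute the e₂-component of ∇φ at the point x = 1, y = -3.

(∇φ)_2 = ∂φ/∂y = -5
At (1, -3): -5.

-5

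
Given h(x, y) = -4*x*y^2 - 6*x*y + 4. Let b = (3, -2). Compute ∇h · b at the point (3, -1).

-6

∂h/∂x = -4*y^2 - 6*y
∂h/∂y = -8*x*y - 6*x
∇h at (3, -1) = (2, 6)
∇h · b = (2)(3) + (6)(-2) = -6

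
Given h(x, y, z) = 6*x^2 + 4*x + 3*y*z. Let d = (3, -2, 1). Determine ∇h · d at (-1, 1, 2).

∂h/∂x = 12*x + 4
∂h/∂y = 3*z
∂h/∂z = 3*y
∇h at (-1, 1, 2) = (-8, 6, 3)
∇h · d = (-8)(3) + (6)(-2) + (3)(1) = -33

-33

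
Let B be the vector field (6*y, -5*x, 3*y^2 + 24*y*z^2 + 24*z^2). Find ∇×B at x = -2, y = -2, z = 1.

(∇×B)₁ = ∂B₃/∂y − ∂B₂/∂z = 6*y + 24*z^2
(∇×B)₂ = ∂B₁/∂z − ∂B₃/∂x = 0
(∇×B)₃ = ∂B₂/∂x − ∂B₁/∂y = -11
∇×B = (6*y + 24*z^2, 0, -11)
At (-2, -2, 1): (12, 0, -11).

(12, 0, -11)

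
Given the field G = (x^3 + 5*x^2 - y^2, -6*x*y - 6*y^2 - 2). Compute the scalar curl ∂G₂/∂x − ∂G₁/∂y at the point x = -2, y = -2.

∂G₂/∂x = -6*y
∂G₁/∂y = -2*y
Scalar curl = -4*y
At (-2, -2): 8.

8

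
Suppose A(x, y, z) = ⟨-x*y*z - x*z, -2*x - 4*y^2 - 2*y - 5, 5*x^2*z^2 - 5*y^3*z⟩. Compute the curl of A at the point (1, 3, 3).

(∇×A)₁ = ∂A₃/∂y − ∂A₂/∂z = -15*y^2*z
(∇×A)₂ = ∂A₁/∂z − ∂A₃/∂x = -x*y - 10*x*z^2 - x
(∇×A)₃ = ∂A₂/∂x − ∂A₁/∂y = x*z - 2
∇×A = (-15*y^2*z, -x*y - 10*x*z^2 - x, x*z - 2)
At (1, 3, 3): (-405, -94, 1).

(-405, -94, 1)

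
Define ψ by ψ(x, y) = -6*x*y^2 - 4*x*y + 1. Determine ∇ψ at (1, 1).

∂ψ/∂x = -6*y^2 - 4*y
∂ψ/∂y = -12*x*y - 4*x
∇ψ = (-6*y^2 - 4*y, -12*x*y - 4*x)
At (1, 1): (-10, -16).

(-10, -16)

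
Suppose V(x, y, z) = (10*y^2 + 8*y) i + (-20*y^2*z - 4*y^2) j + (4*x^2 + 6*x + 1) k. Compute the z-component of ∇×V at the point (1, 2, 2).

-48

(∇×V)_3 = ∂V₂/∂x − ∂V₁/∂y
= 0 − (20*y + 8)
= -20*y - 8
At (1, 2, 2): -48.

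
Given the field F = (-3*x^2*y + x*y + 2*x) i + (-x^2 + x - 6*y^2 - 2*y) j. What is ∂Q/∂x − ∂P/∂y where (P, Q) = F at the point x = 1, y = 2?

∂F₂/∂x = -2*x + 1
∂F₁/∂y = -3*x^2 + x
Scalar curl = 3*x^2 - 3*x + 1
At (1, 2): 1.

1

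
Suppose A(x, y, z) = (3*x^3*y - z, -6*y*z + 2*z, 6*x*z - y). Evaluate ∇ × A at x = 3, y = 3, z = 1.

(15, -7, -81)

(∇×A)₁ = ∂A₃/∂y − ∂A₂/∂z = 6*y - 3
(∇×A)₂ = ∂A₁/∂z − ∂A₃/∂x = -6*z - 1
(∇×A)₃ = ∂A₂/∂x − ∂A₁/∂y = -3*x^3
∇×A = (6*y - 3, -6*z - 1, -3*x^3)
At (3, 3, 1): (15, -7, -81).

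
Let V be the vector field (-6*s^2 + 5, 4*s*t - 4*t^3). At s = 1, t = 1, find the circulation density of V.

4

∂V₂/∂s = 4*t
∂V₁/∂t = 0
Scalar curl = 4*t
At (1, 1): 4.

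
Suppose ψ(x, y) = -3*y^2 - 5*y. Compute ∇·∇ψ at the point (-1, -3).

-6

∂²ψ/∂x² = 0
∂²ψ/∂y² = -6
∇²ψ = -6
At (-1, -3): -6.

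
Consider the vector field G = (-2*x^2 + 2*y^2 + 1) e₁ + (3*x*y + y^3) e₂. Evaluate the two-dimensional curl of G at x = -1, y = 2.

∂G₂/∂x = 3*y
∂G₁/∂y = 4*y
Scalar curl = -y
At (-1, 2): -2.

-2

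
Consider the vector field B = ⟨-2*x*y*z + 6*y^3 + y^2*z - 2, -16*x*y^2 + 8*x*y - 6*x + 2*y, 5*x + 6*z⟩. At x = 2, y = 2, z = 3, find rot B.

(0, -9, -126)

(∇×B)₁ = ∂B₃/∂y − ∂B₂/∂z = 0
(∇×B)₂ = ∂B₁/∂z − ∂B₃/∂x = -2*x*y + y^2 - 5
(∇×B)₃ = ∂B₂/∂x − ∂B₁/∂y = 2*x*z - 34*y^2 - 2*y*z + 8*y - 6
∇×B = (0, -2*x*y + y^2 - 5, 2*x*z - 34*y^2 - 2*y*z + 8*y - 6)
At (2, 2, 3): (0, -9, -126).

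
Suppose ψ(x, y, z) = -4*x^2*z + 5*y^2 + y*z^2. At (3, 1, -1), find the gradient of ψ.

∂ψ/∂x = -8*x*z
∂ψ/∂y = 10*y + z^2
∂ψ/∂z = -4*x^2 + 2*y*z
∇ψ = (-8*x*z, 10*y + z^2, -4*x^2 + 2*y*z)
At (3, 1, -1): (24, 11, -38).

(24, 11, -38)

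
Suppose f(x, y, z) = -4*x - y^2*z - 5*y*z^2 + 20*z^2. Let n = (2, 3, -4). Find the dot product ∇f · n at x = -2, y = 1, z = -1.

∂f/∂x = -4
∂f/∂y = -2*y*z - 5*z^2
∂f/∂z = -y^2 - 10*y*z + 40*z
∇f at (-2, 1, -1) = (-4, -3, -31)
∇f · n = (-4)(2) + (-3)(3) + (-31)(-4) = 107

107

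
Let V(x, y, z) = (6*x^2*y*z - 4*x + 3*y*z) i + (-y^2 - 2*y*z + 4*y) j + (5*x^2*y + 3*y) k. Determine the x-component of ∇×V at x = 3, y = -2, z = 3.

44

(∇×V)_1 = ∂V₃/∂y − ∂V₂/∂z
= 5*x^2 + 3 − (-2*y)
= 5*x^2 + 2*y + 3
At (3, -2, 3): 44.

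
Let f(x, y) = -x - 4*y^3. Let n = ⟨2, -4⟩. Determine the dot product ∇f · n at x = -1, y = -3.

430

∂f/∂x = -1
∂f/∂y = -12*y^2
∇f at (-1, -3) = (-1, -108)
∇f · n = (-1)(2) + (-108)(-4) = 430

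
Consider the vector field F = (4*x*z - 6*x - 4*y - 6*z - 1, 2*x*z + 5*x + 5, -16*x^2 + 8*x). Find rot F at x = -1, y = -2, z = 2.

(2, -50, 13)

(∇×F)₁ = ∂F₃/∂y − ∂F₂/∂z = -2*x
(∇×F)₂ = ∂F₁/∂z − ∂F₃/∂x = 36*x - 14
(∇×F)₃ = ∂F₂/∂x − ∂F₁/∂y = 2*z + 9
∇×F = (-2*x, 36*x - 14, 2*z + 9)
At (-1, -2, 2): (2, -50, 13).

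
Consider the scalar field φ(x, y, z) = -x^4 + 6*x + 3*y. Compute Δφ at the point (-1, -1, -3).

∂²φ/∂x² = -12*x^2
∂²φ/∂y² = 0
∂²φ/∂z² = 0
∇²φ = -12*x^2
At (-1, -1, -3): -12.

-12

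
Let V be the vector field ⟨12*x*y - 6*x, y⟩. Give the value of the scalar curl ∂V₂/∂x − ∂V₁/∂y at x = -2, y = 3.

∂V₂/∂x = 0
∂V₁/∂y = 12*x
Scalar curl = -12*x
At (-2, 3): 24.

24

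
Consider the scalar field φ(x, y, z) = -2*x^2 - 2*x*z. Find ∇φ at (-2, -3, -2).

∂φ/∂x = -4*x - 2*z
∂φ/∂y = 0
∂φ/∂z = -2*x
∇φ = (-4*x - 2*z, 0, -2*x)
At (-2, -3, -2): (12, 0, 4).

(12, 0, 4)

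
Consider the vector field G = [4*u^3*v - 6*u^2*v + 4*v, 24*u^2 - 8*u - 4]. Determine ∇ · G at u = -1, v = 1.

∂G₁/∂u = 12*u^2*v - 12*u*v
∂G₂/∂v = 0
∇·G = 12*u^2*v - 12*u*v
At (-1, 1): 24.

24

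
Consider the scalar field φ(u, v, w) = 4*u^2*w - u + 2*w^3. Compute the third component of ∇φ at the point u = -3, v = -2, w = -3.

90

(∇φ)_3 = ∂φ/∂w = 4*u^2 + 6*w^2
At (-3, -2, -3): 90.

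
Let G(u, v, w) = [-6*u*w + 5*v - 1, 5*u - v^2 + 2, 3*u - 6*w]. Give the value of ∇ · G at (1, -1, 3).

∂G₁/∂u = -6*w
∂G₂/∂v = -2*v
∂G₃/∂w = -6
∇·G = -2*v - 6*w - 6
At (1, -1, 3): -22.

-22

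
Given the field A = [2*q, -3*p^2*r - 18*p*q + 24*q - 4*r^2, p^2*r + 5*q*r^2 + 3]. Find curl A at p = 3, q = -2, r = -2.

(31, 12, 70)

(∇×A)₁ = ∂A₃/∂q − ∂A₂/∂r = 3*p^2 + 5*r^2 + 8*r
(∇×A)₂ = ∂A₁/∂r − ∂A₃/∂p = -2*p*r
(∇×A)₃ = ∂A₂/∂p − ∂A₁/∂q = -6*p*r - 18*q - 2
∇×A = (3*p^2 + 5*r^2 + 8*r, -2*p*r, -6*p*r - 18*q - 2)
At (3, -2, -2): (31, 12, 70).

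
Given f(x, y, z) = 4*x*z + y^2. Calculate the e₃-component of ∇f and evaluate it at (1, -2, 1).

(∇f)_3 = ∂f/∂z = 4*x
At (1, -2, 1): 4.

4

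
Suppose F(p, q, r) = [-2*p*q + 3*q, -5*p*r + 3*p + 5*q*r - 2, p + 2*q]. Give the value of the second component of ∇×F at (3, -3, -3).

(∇×F)_2 = ∂F₁/∂r − ∂F₃/∂p
= 0 − (1)
= -1
At (3, -3, -3): -1.

-1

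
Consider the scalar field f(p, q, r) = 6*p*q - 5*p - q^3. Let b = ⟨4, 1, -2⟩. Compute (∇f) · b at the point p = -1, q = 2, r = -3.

∂f/∂p = 6*q - 5
∂f/∂q = 6*p - 3*q^2
∂f/∂r = 0
∇f at (-1, 2, -3) = (7, -18, 0)
∇f · b = (7)(4) + (-18)(1) + (0)(-2) = 10

10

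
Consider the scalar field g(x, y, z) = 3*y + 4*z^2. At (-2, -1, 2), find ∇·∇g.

8

∂²g/∂x² = 0
∂²g/∂y² = 0
∂²g/∂z² = 8
∇²g = 8
At (-2, -1, 2): 8.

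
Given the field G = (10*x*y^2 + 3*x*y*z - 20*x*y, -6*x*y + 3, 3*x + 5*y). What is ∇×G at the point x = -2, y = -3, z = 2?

(∇×G)₁ = ∂G₃/∂y − ∂G₂/∂z = 5
(∇×G)₂ = ∂G₁/∂z − ∂G₃/∂x = 3*x*y - 3
(∇×G)₃ = ∂G₂/∂x − ∂G₁/∂y = -20*x*y - 3*x*z + 20*x - 6*y
∇×G = (5, 3*x*y - 3, -20*x*y - 3*x*z + 20*x - 6*y)
At (-2, -3, 2): (5, 15, -130).

(5, 15, -130)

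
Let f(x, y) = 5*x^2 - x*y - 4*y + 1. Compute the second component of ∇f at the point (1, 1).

-5

(∇f)_2 = ∂f/∂y = -x - 4
At (1, 1): -5.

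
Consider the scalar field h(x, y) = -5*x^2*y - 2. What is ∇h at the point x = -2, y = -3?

∂h/∂x = -10*x*y
∂h/∂y = -5*x^2
∇h = (-10*x*y, -5*x^2)
At (-2, -3): (-60, -20).

(-60, -20)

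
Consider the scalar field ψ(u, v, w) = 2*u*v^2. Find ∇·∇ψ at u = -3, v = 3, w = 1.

-12

∂²ψ/∂u² = 0
∂²ψ/∂v² = 4*u
∂²ψ/∂w² = 0
∇²ψ = 4*u
At (-3, 3, 1): -12.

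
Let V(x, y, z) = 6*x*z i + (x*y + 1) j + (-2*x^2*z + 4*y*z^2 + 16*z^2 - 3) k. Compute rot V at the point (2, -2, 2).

(16, 28, -2)

(∇×V)₁ = ∂V₃/∂y − ∂V₂/∂z = 4*z^2
(∇×V)₂ = ∂V₁/∂z − ∂V₃/∂x = 4*x*z + 6*x
(∇×V)₃ = ∂V₂/∂x − ∂V₁/∂y = y
∇×V = (4*z^2, 4*x*z + 6*x, y)
At (2, -2, 2): (16, 28, -2).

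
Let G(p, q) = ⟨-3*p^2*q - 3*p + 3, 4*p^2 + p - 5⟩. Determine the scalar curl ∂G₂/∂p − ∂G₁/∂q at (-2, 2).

-3

∂G₂/∂p = 8*p + 1
∂G₁/∂q = -3*p^2
Scalar curl = 3*p^2 + 8*p + 1
At (-2, 2): -3.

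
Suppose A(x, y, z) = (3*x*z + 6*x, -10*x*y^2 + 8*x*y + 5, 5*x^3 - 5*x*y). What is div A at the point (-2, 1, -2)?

24

∂A₁/∂x = 3*z + 6
∂A₂/∂y = -20*x*y + 8*x
∂A₃/∂z = 0
∇·A = -20*x*y + 8*x + 3*z + 6
At (-2, 1, -2): 24.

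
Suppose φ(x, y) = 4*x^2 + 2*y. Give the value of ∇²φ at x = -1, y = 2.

8

∂²φ/∂x² = 8
∂²φ/∂y² = 0
∇²φ = 8
At (-1, 2): 8.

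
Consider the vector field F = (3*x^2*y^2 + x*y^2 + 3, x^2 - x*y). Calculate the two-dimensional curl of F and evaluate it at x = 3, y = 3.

∂F₂/∂x = 2*x - y
∂F₁/∂y = 6*x^2*y + 2*x*y
Scalar curl = -6*x^2*y - 2*x*y + 2*x - y
At (3, 3): -177.

-177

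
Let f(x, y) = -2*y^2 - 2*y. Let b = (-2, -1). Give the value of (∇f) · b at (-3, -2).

∂f/∂x = 0
∂f/∂y = -4*y - 2
∇f at (-3, -2) = (0, 6)
∇f · b = (0)(-2) + (6)(-1) = -6

-6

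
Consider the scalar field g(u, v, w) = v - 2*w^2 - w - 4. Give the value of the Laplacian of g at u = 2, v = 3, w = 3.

∂²g/∂u² = 0
∂²g/∂v² = 0
∂²g/∂w² = -4
∇²g = -4
At (2, 3, 3): -4.

-4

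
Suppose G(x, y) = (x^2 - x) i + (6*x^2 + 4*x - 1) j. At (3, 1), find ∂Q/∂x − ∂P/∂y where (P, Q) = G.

∂G₂/∂x = 12*x + 4
∂G₁/∂y = 0
Scalar curl = 12*x + 4
At (3, 1): 40.

40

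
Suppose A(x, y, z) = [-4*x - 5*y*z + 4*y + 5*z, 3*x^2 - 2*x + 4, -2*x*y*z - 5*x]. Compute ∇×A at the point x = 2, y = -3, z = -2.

(8, 37, -4)

(∇×A)₁ = ∂A₃/∂y − ∂A₂/∂z = -2*x*z
(∇×A)₂ = ∂A₁/∂z − ∂A₃/∂x = 2*y*z - 5*y + 10
(∇×A)₃ = ∂A₂/∂x − ∂A₁/∂y = 6*x + 5*z - 6
∇×A = (-2*x*z, 2*y*z - 5*y + 10, 6*x + 5*z - 6)
At (2, -3, -2): (8, 37, -4).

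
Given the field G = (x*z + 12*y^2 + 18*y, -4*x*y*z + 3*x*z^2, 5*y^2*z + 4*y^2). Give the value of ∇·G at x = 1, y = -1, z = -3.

14

∂G₁/∂x = z
∂G₂/∂y = -4*x*z
∂G₃/∂z = 5*y^2
∇·G = -4*x*z + 5*y^2 + z
At (1, -1, -3): 14.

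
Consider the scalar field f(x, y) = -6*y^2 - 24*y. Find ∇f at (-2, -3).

(0, 12)

∂f/∂x = 0
∂f/∂y = -12*y - 24
∇f = (0, -12*y - 24)
At (-2, -3): (0, 12).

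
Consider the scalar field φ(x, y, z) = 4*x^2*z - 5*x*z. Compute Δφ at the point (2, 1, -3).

∂²φ/∂x² = 8*z
∂²φ/∂y² = 0
∂²φ/∂z² = 0
∇²φ = 8*z
At (2, 1, -3): -24.

-24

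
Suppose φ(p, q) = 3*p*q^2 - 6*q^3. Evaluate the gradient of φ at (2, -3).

∂φ/∂p = 3*q^2
∂φ/∂q = 6*p*q - 18*q^2
∇φ = (3*q^2, 6*p*q - 18*q^2)
At (2, -3): (27, -198).

(27, -198)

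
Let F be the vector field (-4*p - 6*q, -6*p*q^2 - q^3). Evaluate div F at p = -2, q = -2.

∂F₁/∂p = -4
∂F₂/∂q = -12*p*q - 3*q^2
∇·F = -12*p*q - 3*q^2 - 4
At (-2, -2): -64.

-64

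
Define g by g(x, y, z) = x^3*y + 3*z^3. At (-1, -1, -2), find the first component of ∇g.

-3

(∇g)_1 = ∂g/∂x = 3*x^2*y
At (-1, -1, -2): -3.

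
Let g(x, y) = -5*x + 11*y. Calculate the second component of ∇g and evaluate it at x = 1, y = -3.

11

(∇g)_2 = ∂g/∂y = 11
At (1, -3): 11.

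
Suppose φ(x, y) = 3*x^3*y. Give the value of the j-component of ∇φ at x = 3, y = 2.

(∇φ)_2 = ∂φ/∂y = 3*x^3
At (3, 2): 81.

81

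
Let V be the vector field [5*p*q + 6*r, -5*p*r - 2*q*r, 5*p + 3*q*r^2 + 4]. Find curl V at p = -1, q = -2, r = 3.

(18, 1, -10)

(∇×V)₁ = ∂V₃/∂q − ∂V₂/∂r = 5*p + 2*q + 3*r^2
(∇×V)₂ = ∂V₁/∂r − ∂V₃/∂p = 1
(∇×V)₃ = ∂V₂/∂p − ∂V₁/∂q = -5*p - 5*r
∇×V = (5*p + 2*q + 3*r^2, 1, -5*p - 5*r)
At (-1, -2, 3): (18, 1, -10).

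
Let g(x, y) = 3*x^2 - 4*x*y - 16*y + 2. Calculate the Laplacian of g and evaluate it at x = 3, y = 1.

6

∂²g/∂x² = 6
∂²g/∂y² = 0
∇²g = 6
At (3, 1): 6.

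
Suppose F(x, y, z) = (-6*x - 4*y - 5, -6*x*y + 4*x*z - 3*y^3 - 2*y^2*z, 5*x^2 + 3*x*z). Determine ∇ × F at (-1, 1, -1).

(6, 13, -6)

(∇×F)₁ = ∂F₃/∂y − ∂F₂/∂z = -4*x + 2*y^2
(∇×F)₂ = ∂F₁/∂z − ∂F₃/∂x = -10*x - 3*z
(∇×F)₃ = ∂F₂/∂x − ∂F₁/∂y = -6*y + 4*z + 4
∇×F = (-4*x + 2*y^2, -10*x - 3*z, -6*y + 4*z + 4)
At (-1, 1, -1): (6, 13, -6).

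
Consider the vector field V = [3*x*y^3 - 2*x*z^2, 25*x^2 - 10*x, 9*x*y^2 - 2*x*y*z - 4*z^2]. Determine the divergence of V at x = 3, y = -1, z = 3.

-39

∂V₁/∂x = 3*y^3 - 2*z^2
∂V₂/∂y = 0
∂V₃/∂z = -2*x*y - 8*z
∇·V = -2*x*y + 3*y^3 - 2*z^2 - 8*z
At (3, -1, 3): -39.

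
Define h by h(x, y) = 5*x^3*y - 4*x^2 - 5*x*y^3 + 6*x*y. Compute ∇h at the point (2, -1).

∂h/∂x = 15*x^2*y - 8*x - 5*y^3 + 6*y
∂h/∂y = 5*x^3 - 15*x*y^2 + 6*x
∇h = (15*x^2*y - 8*x - 5*y^3 + 6*y, 5*x^3 - 15*x*y^2 + 6*x)
At (2, -1): (-77, 22).

(-77, 22)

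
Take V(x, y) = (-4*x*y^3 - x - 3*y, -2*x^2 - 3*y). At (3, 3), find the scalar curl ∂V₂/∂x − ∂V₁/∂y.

∂V₂/∂x = -4*x
∂V₁/∂y = -12*x*y^2 - 3
Scalar curl = 12*x*y^2 - 4*x + 3
At (3, 3): 315.

315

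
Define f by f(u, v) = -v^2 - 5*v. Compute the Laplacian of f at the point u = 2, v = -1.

∂²f/∂u² = 0
∂²f/∂v² = -2
∇²f = -2
At (2, -1): -2.

-2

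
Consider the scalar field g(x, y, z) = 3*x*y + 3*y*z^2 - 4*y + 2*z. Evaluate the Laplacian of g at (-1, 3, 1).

18

∂²g/∂x² = 0
∂²g/∂y² = 0
∂²g/∂z² = 6*y
∇²g = 6*y
At (-1, 3, 1): 18.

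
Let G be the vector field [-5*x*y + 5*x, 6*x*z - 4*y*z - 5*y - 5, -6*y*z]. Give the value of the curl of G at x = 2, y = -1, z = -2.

(∇×G)₁ = ∂G₃/∂y − ∂G₂/∂z = -6*x + 4*y - 6*z
(∇×G)₂ = ∂G₁/∂z − ∂G₃/∂x = 0
(∇×G)₃ = ∂G₂/∂x − ∂G₁/∂y = 5*x + 6*z
∇×G = (-6*x + 4*y - 6*z, 0, 5*x + 6*z)
At (2, -1, -2): (-4, 0, -2).

(-4, 0, -2)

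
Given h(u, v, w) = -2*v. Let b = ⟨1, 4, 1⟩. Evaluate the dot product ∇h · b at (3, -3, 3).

-8

∂h/∂u = 0
∂h/∂v = -2
∂h/∂w = 0
∇h at (3, -3, 3) = (0, -2, 0)
∇h · b = (0)(1) + (-2)(4) + (0)(1) = -8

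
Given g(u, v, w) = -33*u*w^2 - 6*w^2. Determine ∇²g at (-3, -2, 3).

186

∂²g/∂u² = 0
∂²g/∂v² = 0
∂²g/∂w² = -6*(11*u + 2)
∇²g = -66*u - 12
At (-3, -2, 3): 186.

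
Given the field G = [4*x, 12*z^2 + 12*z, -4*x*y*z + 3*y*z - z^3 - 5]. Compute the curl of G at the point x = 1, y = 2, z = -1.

(13, -8, 0)

(∇×G)₁ = ∂G₃/∂y − ∂G₂/∂z = -4*x*z - 21*z - 12
(∇×G)₂ = ∂G₁/∂z − ∂G₃/∂x = 4*y*z
(∇×G)₃ = ∂G₂/∂x − ∂G₁/∂y = 0
∇×G = (-4*x*z - 21*z - 12, 4*y*z, 0)
At (1, 2, -1): (13, -8, 0).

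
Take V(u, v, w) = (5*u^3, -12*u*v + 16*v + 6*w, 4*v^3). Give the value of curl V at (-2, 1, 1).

(∇×V)₁ = ∂V₃/∂v − ∂V₂/∂w = 12*v^2 - 6
(∇×V)₂ = ∂V₁/∂w − ∂V₃/∂u = 0
(∇×V)₃ = ∂V₂/∂u − ∂V₁/∂v = -12*v
∇×V = (12*v^2 - 6, 0, -12*v)
At (-2, 1, 1): (6, 0, -12).

(6, 0, -12)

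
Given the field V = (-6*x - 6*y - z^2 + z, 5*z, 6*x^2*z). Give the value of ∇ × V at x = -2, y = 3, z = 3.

(-5, 67, 6)

(∇×V)₁ = ∂V₃/∂y − ∂V₂/∂z = -5
(∇×V)₂ = ∂V₁/∂z − ∂V₃/∂x = -12*x*z - 2*z + 1
(∇×V)₃ = ∂V₂/∂x − ∂V₁/∂y = 6
∇×V = (-5, -12*x*z - 2*z + 1, 6)
At (-2, 3, 3): (-5, 67, 6).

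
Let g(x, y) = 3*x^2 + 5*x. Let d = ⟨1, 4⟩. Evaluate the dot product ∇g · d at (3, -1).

23

∂g/∂x = 6*x + 5
∂g/∂y = 0
∇g at (3, -1) = (23, 0)
∇g · d = (23)(1) + (0)(4) = 23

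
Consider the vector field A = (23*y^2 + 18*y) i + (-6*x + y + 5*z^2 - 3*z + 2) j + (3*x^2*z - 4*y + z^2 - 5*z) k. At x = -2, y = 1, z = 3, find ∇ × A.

(-31, 36, -70)

(∇×A)₁ = ∂A₃/∂y − ∂A₂/∂z = -10*z - 1
(∇×A)₂ = ∂A₁/∂z − ∂A₃/∂x = -6*x*z
(∇×A)₃ = ∂A₂/∂x − ∂A₁/∂y = -46*y - 24
∇×A = (-10*z - 1, -6*x*z, -46*y - 24)
At (-2, 1, 3): (-31, 36, -70).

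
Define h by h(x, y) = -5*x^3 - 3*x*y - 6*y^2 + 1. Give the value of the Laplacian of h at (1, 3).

-42

∂²h/∂x² = -30*x
∂²h/∂y² = -12
∇²h = -30*x - 12
At (1, 3): -42.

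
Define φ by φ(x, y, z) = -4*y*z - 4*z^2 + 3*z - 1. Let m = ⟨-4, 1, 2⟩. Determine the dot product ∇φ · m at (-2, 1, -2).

∂φ/∂x = 0
∂φ/∂y = -4*z
∂φ/∂z = -4*y - 8*z + 3
∇φ at (-2, 1, -2) = (0, 8, 15)
∇φ · m = (0)(-4) + (8)(1) + (15)(2) = 38

38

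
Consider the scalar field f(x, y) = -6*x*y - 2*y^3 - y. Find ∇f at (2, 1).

∂f/∂x = -6*y
∂f/∂y = -6*x - 6*y^2 - 1
∇f = (-6*y, -6*x - 6*y^2 - 1)
At (2, 1): (-6, -19).

(-6, -19)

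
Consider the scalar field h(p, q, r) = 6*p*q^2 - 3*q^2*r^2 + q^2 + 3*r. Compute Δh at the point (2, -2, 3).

-52

∂²h/∂p² = 0
∂²h/∂q² = 2*(6*p - 3*r^2 + 1)
∂²h/∂r² = -6*q^2
∇²h = 12*p - 6*q^2 - 6*r^2 + 2
At (2, -2, 3): -52.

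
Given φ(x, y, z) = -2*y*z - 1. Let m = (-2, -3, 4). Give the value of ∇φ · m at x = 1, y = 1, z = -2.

∂φ/∂x = 0
∂φ/∂y = -2*z
∂φ/∂z = -2*y
∇φ at (1, 1, -2) = (0, 4, -2)
∇φ · m = (0)(-2) + (4)(-3) + (-2)(4) = -20

-20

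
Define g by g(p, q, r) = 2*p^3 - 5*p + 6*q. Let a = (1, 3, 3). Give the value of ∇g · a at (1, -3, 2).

19

∂g/∂p = 6*p^2 - 5
∂g/∂q = 6
∂g/∂r = 0
∇g at (1, -3, 2) = (1, 6, 0)
∇g · a = (1)(1) + (6)(3) + (0)(3) = 19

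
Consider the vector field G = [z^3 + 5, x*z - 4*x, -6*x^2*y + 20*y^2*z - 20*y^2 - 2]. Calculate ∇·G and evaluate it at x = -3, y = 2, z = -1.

80

∂G₁/∂x = 0
∂G₂/∂y = 0
∂G₃/∂z = 20*y^2
∇·G = 20*y^2
At (-3, 2, -1): 80.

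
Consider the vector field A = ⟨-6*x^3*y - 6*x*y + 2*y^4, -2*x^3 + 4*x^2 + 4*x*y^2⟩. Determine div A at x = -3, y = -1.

192

∂A₁/∂x = -18*x^2*y - 6*y
∂A₂/∂y = 8*x*y
∇·A = -18*x^2*y + 8*x*y - 6*y
At (-3, -1): 192.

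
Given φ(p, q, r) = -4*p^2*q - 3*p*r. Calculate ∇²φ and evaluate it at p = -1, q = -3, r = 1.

∂²φ/∂p² = -8*q
∂²φ/∂q² = 0
∂²φ/∂r² = 0
∇²φ = -8*q
At (-1, -3, 1): 24.

24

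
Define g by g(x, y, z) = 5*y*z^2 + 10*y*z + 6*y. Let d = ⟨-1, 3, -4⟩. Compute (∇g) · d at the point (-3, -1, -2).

∂g/∂x = 0
∂g/∂y = 5*z^2 + 10*z + 6
∂g/∂z = 10*y*z + 10*y
∇g at (-3, -1, -2) = (0, 6, 10)
∇g · d = (0)(-1) + (6)(3) + (10)(-4) = -22

-22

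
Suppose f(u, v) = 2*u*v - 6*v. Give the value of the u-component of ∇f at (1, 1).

(∇f)_1 = ∂f/∂u = 2*v
At (1, 1): 2.

2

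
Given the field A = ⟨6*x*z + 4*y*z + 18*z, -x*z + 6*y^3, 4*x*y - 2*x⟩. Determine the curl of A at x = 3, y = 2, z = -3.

(15, 38, 15)

(∇×A)₁ = ∂A₃/∂y − ∂A₂/∂z = 5*x
(∇×A)₂ = ∂A₁/∂z − ∂A₃/∂x = 6*x + 20
(∇×A)₃ = ∂A₂/∂x − ∂A₁/∂y = -5*z
∇×A = (5*x, 6*x + 20, -5*z)
At (3, 2, -3): (15, 38, 15).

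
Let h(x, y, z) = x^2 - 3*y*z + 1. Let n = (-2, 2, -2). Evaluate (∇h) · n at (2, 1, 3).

-20

∂h/∂x = 2*x
∂h/∂y = -3*z
∂h/∂z = -3*y
∇h at (2, 1, 3) = (4, -9, -3)
∇h · n = (4)(-2) + (-9)(2) + (-3)(-2) = -20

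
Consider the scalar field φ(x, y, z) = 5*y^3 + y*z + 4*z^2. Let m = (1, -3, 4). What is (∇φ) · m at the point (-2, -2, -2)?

-246

∂φ/∂x = 0
∂φ/∂y = 15*y^2 + z
∂φ/∂z = y + 8*z
∇φ at (-2, -2, -2) = (0, 58, -18)
∇φ · m = (0)(1) + (58)(-3) + (-18)(4) = -246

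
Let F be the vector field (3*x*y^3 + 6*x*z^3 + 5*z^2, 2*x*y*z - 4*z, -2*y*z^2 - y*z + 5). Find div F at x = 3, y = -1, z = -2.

-70

∂F₁/∂x = 3*y^3 + 6*z^3
∂F₂/∂y = 2*x*z
∂F₃/∂z = -4*y*z - y
∇·F = 2*x*z + 3*y^3 - 4*y*z - y + 6*z^3
At (3, -1, -2): -70.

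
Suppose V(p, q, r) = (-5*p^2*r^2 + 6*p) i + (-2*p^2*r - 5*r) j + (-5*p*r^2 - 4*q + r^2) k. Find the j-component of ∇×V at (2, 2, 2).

(∇×V)_2 = ∂V₁/∂r − ∂V₃/∂p
= -10*p^2*r − (-5*r^2)
= -10*p^2*r + 5*r^2
At (2, 2, 2): -60.

-60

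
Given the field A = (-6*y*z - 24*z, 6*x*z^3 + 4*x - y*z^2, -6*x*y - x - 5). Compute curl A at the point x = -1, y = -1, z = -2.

(∇×A)₁ = ∂A₃/∂y − ∂A₂/∂z = -18*x*z^2 - 6*x + 2*y*z
(∇×A)₂ = ∂A₁/∂z − ∂A₃/∂x = -23
(∇×A)₃ = ∂A₂/∂x − ∂A₁/∂y = 6*z^3 + 6*z + 4
∇×A = (-18*x*z^2 - 6*x + 2*y*z, -23, 6*z^3 + 6*z + 4)
At (-1, -1, -2): (82, -23, -56).

(82, -23, -56)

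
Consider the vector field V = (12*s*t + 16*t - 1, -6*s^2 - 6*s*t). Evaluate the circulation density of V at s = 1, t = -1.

-34

∂V₂/∂s = -12*s - 6*t
∂V₁/∂t = 12*s + 16
Scalar curl = -24*s - 6*t - 16
At (1, -1): -34.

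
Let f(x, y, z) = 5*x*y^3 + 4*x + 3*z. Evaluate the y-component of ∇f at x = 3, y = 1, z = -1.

(∇f)_2 = ∂f/∂y = 15*x*y^2
At (3, 1, -1): 45.

45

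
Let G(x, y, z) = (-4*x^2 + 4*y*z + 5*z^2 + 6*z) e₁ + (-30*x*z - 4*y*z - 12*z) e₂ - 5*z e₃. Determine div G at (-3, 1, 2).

11

∂G₁/∂x = -8*x
∂G₂/∂y = -4*z
∂G₃/∂z = -5
∇·G = -8*x - 4*z - 5
At (-3, 1, 2): 11.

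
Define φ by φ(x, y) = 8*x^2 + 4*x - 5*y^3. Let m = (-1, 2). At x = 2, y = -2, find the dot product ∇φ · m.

-156

∂φ/∂x = 16*x + 4
∂φ/∂y = -15*y^2
∇φ at (2, -2) = (36, -60)
∇φ · m = (36)(-1) + (-60)(2) = -156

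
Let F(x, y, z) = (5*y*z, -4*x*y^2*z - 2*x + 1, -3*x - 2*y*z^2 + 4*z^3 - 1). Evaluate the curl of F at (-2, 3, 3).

(∇×F)₁ = ∂F₃/∂y − ∂F₂/∂z = 4*x*y^2 - 2*z^2
(∇×F)₂ = ∂F₁/∂z − ∂F₃/∂x = 5*y + 3
(∇×F)₃ = ∂F₂/∂x − ∂F₁/∂y = -4*y^2*z - 5*z - 2
∇×F = (4*x*y^2 - 2*z^2, 5*y + 3, -4*y^2*z - 5*z - 2)
At (-2, 3, 3): (-90, 18, -125).

(-90, 18, -125)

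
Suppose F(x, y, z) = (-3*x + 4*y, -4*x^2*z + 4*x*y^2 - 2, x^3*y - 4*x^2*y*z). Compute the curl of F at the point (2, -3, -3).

(72, 180, 80)

(∇×F)₁ = ∂F₃/∂y − ∂F₂/∂z = x^3 - 4*x^2*z + 4*x^2
(∇×F)₂ = ∂F₁/∂z − ∂F₃/∂x = -3*x^2*y + 8*x*y*z
(∇×F)₃ = ∂F₂/∂x − ∂F₁/∂y = -8*x*z + 4*y^2 - 4
∇×F = (x^3 - 4*x^2*z + 4*x^2, -3*x^2*y + 8*x*y*z, -8*x*z + 4*y^2 - 4)
At (2, -3, -3): (72, 180, 80).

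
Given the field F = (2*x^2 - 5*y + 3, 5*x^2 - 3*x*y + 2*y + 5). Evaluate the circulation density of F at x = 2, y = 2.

∂F₂/∂x = 10*x - 3*y
∂F₁/∂y = -5
Scalar curl = 10*x - 3*y + 5
At (2, 2): 19.

19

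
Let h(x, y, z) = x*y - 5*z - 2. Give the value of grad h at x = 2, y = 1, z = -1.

∂h/∂x = y
∂h/∂y = x
∂h/∂z = -5
∇h = (y, x, -5)
At (2, 1, -1): (1, 2, -5).

(1, 2, -5)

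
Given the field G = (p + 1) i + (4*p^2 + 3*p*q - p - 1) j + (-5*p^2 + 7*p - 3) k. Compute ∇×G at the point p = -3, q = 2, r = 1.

(0, -37, -19)

(∇×G)₁ = ∂G₃/∂q − ∂G₂/∂r = 0
(∇×G)₂ = ∂G₁/∂r − ∂G₃/∂p = 10*p - 7
(∇×G)₃ = ∂G₂/∂p − ∂G₁/∂q = 8*p + 3*q - 1
∇×G = (0, 10*p - 7, 8*p + 3*q - 1)
At (-3, 2, 1): (0, -37, -19).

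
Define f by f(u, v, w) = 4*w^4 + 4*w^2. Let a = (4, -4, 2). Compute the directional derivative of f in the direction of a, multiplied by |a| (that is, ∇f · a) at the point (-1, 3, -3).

-912

∂f/∂u = 0
∂f/∂v = 0
∂f/∂w = 16*w^3 + 8*w
∇f at (-1, 3, -3) = (0, 0, -456)
∇f · a = (0)(4) + (0)(-4) + (-456)(2) = -912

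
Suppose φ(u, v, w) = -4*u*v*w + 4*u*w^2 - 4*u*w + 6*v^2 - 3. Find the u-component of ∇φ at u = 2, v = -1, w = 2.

(∇φ)_1 = ∂φ/∂u = -4*v*w + 4*w^2 - 4*w
At (2, -1, 2): 16.

16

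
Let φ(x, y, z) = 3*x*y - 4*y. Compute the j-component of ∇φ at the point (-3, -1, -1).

(∇φ)_2 = ∂φ/∂y = 3*x - 4
At (-3, -1, -1): -13.

-13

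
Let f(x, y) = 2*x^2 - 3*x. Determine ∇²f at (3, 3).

4

∂²f/∂x² = 4
∂²f/∂y² = 0
∇²f = 4
At (3, 3): 4.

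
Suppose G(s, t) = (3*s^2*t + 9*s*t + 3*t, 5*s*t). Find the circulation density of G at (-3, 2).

7

∂G₂/∂s = 5*t
∂G₁/∂t = 3*s^2 + 9*s + 3
Scalar curl = -3*s^2 - 9*s + 5*t - 3
At (-3, 2): 7.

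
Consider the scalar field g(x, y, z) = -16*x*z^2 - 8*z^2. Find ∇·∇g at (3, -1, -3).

-112

∂²g/∂x² = 0
∂²g/∂y² = 0
∂²g/∂z² = -16*(2*x + 1)
∇²g = -32*x - 16
At (3, -1, -3): -112.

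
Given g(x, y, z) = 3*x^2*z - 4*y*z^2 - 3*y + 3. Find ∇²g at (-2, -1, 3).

∂²g/∂x² = 6*z
∂²g/∂y² = 0
∂²g/∂z² = -8*y
∇²g = -8*y + 6*z
At (-2, -1, 3): 26.

26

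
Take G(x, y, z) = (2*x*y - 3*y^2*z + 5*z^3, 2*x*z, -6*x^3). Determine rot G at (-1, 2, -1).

(∇×G)₁ = ∂G₃/∂y − ∂G₂/∂z = -2*x
(∇×G)₂ = ∂G₁/∂z − ∂G₃/∂x = 18*x^2 - 3*y^2 + 15*z^2
(∇×G)₃ = ∂G₂/∂x − ∂G₁/∂y = -2*x + 6*y*z + 2*z
∇×G = (-2*x, 18*x^2 - 3*y^2 + 15*z^2, -2*x + 6*y*z + 2*z)
At (-1, 2, -1): (2, 21, -12).

(2, 21, -12)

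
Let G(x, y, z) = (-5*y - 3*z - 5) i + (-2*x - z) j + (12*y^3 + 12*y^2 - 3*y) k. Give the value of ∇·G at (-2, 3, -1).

0

∂G₁/∂x = 0
∂G₂/∂y = 0
∂G₃/∂z = 0
∇·G = 0
At (-2, 3, -1): 0.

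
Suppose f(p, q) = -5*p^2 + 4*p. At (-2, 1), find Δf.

-10

∂²f/∂p² = -10
∂²f/∂q² = 0
∇²f = -10
At (-2, 1): -10.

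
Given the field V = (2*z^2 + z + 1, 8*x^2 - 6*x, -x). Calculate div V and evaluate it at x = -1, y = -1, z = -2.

∂V₁/∂x = 0
∂V₂/∂y = 0
∂V₃/∂z = 0
∇·V = 0
At (-1, -1, -2): 0.

0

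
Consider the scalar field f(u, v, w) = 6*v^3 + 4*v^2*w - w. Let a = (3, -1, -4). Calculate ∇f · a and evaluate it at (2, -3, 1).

∂f/∂u = 0
∂f/∂v = 18*v^2 + 8*v*w
∂f/∂w = 4*v^2 - 1
∇f at (2, -3, 1) = (0, 138, 35)
∇f · a = (0)(3) + (138)(-1) + (35)(-4) = -278

-278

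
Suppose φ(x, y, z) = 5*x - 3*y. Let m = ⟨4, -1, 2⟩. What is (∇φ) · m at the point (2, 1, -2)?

23

∂φ/∂x = 5
∂φ/∂y = -3
∂φ/∂z = 0
∇φ at (2, 1, -2) = (5, -3, 0)
∇φ · m = (5)(4) + (-3)(-1) + (0)(2) = 23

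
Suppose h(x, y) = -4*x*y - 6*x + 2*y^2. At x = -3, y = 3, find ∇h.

∂h/∂x = -4*y - 6
∂h/∂y = -4*x + 4*y
∇h = (-4*y - 6, -4*x + 4*y)
At (-3, 3): (-18, 24).

(-18, 24)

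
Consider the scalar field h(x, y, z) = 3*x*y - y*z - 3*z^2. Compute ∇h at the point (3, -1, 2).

(-3, 7, -11)

∂h/∂x = 3*y
∂h/∂y = 3*x - z
∂h/∂z = -y - 6*z
∇h = (3*y, 3*x - z, -y - 6*z)
At (3, -1, 2): (-3, 7, -11).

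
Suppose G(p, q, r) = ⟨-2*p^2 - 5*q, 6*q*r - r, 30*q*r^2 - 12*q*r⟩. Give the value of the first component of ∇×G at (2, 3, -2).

127

(∇×G)_1 = ∂G₃/∂q − ∂G₂/∂r
= 30*r^2 - 12*r − (6*q - 1)
= -6*q + 30*r^2 - 12*r + 1
At (2, 3, -2): 127.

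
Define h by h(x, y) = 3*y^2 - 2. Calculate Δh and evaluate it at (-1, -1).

6

∂²h/∂x² = 0
∂²h/∂y² = 6
∇²h = 6
At (-1, -1): 6.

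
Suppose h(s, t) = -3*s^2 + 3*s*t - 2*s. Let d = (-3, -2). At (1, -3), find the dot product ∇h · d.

∂h/∂s = -6*s + 3*t - 2
∂h/∂t = 3*s
∇h at (1, -3) = (-17, 3)
∇h · d = (-17)(-3) + (3)(-2) = 45

45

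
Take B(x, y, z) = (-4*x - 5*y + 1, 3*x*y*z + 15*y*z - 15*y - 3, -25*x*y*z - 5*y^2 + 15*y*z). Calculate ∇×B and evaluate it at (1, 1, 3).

(∇×B)₁ = ∂B₃/∂y − ∂B₂/∂z = -3*x*y - 25*x*z - 25*y + 15*z
(∇×B)₂ = ∂B₁/∂z − ∂B₃/∂x = 25*y*z
(∇×B)₃ = ∂B₂/∂x − ∂B₁/∂y = 3*y*z + 5
∇×B = (-3*x*y - 25*x*z - 25*y + 15*z, 25*y*z, 3*y*z + 5)
At (1, 1, 3): (-58, 75, 14).

(-58, 75, 14)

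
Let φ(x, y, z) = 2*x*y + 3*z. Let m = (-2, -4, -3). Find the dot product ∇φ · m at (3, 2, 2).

∂φ/∂x = 2*y
∂φ/∂y = 2*x
∂φ/∂z = 3
∇φ at (3, 2, 2) = (4, 6, 3)
∇φ · m = (4)(-2) + (6)(-4) + (3)(-3) = -41

-41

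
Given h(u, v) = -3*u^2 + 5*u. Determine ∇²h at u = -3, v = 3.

-6

∂²h/∂u² = -6
∂²h/∂v² = 0
∇²h = -6
At (-3, 3): -6.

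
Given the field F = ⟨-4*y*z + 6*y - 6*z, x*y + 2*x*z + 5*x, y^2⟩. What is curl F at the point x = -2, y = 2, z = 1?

(∇×F)₁ = ∂F₃/∂y − ∂F₂/∂z = -2*x + 2*y
(∇×F)₂ = ∂F₁/∂z − ∂F₃/∂x = -4*y - 6
(∇×F)₃ = ∂F₂/∂x − ∂F₁/∂y = y + 6*z - 1
∇×F = (-2*x + 2*y, -4*y - 6, y + 6*z - 1)
At (-2, 2, 1): (8, -14, 7).

(8, -14, 7)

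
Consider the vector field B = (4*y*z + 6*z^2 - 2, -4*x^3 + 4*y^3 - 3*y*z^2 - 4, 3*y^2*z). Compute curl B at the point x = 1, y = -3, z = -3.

(108, -48, 0)

(∇×B)₁ = ∂B₃/∂y − ∂B₂/∂z = 12*y*z
(∇×B)₂ = ∂B₁/∂z − ∂B₃/∂x = 4*y + 12*z
(∇×B)₃ = ∂B₂/∂x − ∂B₁/∂y = -12*x^2 - 4*z
∇×B = (12*y*z, 4*y + 12*z, -12*x^2 - 4*z)
At (1, -3, -3): (108, -48, 0).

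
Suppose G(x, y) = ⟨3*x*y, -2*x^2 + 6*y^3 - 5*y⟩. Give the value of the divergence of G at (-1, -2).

61

∂G₁/∂x = 3*y
∂G₂/∂y = 18*y^2 - 5
∇·G = 18*y^2 + 3*y - 5
At (-1, -2): 61.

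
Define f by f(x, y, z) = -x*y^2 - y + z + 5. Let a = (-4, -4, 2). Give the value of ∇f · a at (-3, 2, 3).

-26

∂f/∂x = -y^2
∂f/∂y = -2*x*y - 1
∂f/∂z = 1
∇f at (-3, 2, 3) = (-4, 11, 1)
∇f · a = (-4)(-4) + (11)(-4) + (1)(2) = -26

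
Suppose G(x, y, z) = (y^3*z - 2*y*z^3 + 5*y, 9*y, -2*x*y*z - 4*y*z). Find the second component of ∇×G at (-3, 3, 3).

(∇×G)_2 = ∂G₁/∂z − ∂G₃/∂x
= y^3 - 6*y*z^2 − (-2*y*z)
= y^3 - 6*y*z^2 + 2*y*z
At (-3, 3, 3): -117.

-117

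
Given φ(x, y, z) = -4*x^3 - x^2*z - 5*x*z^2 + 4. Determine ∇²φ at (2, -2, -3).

-62

∂²φ/∂x² = -2*(12*x + z)
∂²φ/∂y² = 0
∂²φ/∂z² = -10*x
∇²φ = -34*x - 2*z
At (2, -2, -3): -62.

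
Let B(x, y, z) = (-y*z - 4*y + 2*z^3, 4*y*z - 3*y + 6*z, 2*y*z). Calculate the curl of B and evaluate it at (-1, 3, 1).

(-16, 3, 5)

(∇×B)₁ = ∂B₃/∂y − ∂B₂/∂z = -4*y + 2*z - 6
(∇×B)₂ = ∂B₁/∂z − ∂B₃/∂x = -y + 6*z^2
(∇×B)₃ = ∂B₂/∂x − ∂B₁/∂y = z + 4
∇×B = (-4*y + 2*z - 6, -y + 6*z^2, z + 4)
At (-1, 3, 1): (-16, 3, 5).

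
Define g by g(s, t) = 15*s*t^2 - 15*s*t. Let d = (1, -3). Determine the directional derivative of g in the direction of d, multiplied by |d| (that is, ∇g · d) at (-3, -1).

∂g/∂s = 15*t^2 - 15*t
∂g/∂t = 30*s*t - 15*s
∇g at (-3, -1) = (30, 135)
∇g · d = (30)(1) + (135)(-3) = -375

-375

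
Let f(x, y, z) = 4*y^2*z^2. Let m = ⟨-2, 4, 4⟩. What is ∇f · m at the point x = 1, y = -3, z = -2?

∂f/∂x = 0
∂f/∂y = 8*y*z^2
∂f/∂z = 8*y^2*z
∇f at (1, -3, -2) = (0, -96, -144)
∇f · m = (0)(-2) + (-96)(4) + (-144)(4) = -960

-960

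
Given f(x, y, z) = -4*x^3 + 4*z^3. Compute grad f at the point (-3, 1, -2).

(-108, 0, 48)

∂f/∂x = -12*x^2
∂f/∂y = 0
∂f/∂z = 12*z^2
∇f = (-12*x^2, 0, 12*z^2)
At (-3, 1, -2): (-108, 0, 48).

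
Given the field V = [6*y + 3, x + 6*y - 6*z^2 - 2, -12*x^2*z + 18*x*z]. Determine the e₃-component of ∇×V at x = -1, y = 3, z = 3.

(∇×V)_3 = ∂V₂/∂x − ∂V₁/∂y
= 1 − (6)
= -5
At (-1, 3, 3): -5.

-5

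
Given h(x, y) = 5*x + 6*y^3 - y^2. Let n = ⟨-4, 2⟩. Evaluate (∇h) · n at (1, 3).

∂h/∂x = 5
∂h/∂y = 18*y^2 - 2*y
∇h at (1, 3) = (5, 156)
∇h · n = (5)(-4) + (156)(2) = 292

292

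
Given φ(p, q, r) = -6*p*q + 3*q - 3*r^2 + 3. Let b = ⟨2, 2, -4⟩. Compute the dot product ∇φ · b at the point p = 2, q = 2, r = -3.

∂φ/∂p = -6*q
∂φ/∂q = -6*p + 3
∂φ/∂r = -6*r
∇φ at (2, 2, -3) = (-12, -9, 18)
∇φ · b = (-12)(2) + (-9)(2) + (18)(-4) = -114

-114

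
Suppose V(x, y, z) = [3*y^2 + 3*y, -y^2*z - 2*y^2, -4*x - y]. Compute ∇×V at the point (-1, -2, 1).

(∇×V)₁ = ∂V₃/∂y − ∂V₂/∂z = y^2 - 1
(∇×V)₂ = ∂V₁/∂z − ∂V₃/∂x = 4
(∇×V)₃ = ∂V₂/∂x − ∂V₁/∂y = -6*y - 3
∇×V = (y^2 - 1, 4, -6*y - 3)
At (-1, -2, 1): (3, 4, 9).

(3, 4, 9)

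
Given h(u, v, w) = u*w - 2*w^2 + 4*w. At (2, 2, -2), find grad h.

(-2, 0, 14)

∂h/∂u = w
∂h/∂v = 0
∂h/∂w = u - 4*w + 4
∇h = (w, 0, u - 4*w + 4)
At (2, 2, -2): (-2, 0, 14).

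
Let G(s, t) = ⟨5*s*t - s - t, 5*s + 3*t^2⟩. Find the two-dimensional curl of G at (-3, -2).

21

∂G₂/∂s = 5
∂G₁/∂t = 5*s - 1
Scalar curl = -5*s + 6
At (-3, -2): 21.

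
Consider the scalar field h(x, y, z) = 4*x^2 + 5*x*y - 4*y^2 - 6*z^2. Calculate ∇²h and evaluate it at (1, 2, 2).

-12

∂²h/∂x² = 8
∂²h/∂y² = -8
∂²h/∂z² = -12
∇²h = -12
At (1, 2, 2): -12.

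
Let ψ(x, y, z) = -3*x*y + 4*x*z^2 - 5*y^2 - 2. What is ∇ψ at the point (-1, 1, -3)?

∂ψ/∂x = -3*y + 4*z^2
∂ψ/∂y = -3*x - 10*y
∂ψ/∂z = 8*x*z
∇ψ = (-3*y + 4*z^2, -3*x - 10*y, 8*x*z)
At (-1, 1, -3): (33, -7, 24).

(33, -7, 24)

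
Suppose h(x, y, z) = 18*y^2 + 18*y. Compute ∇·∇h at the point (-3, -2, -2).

36

∂²h/∂x² = 0
∂²h/∂y² = 36
∂²h/∂z² = 0
∇²h = 36
At (-3, -2, -2): 36.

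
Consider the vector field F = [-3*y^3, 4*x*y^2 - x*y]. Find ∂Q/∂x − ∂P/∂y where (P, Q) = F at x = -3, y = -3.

∂F₂/∂x = 4*y^2 - y
∂F₁/∂y = -9*y^2
Scalar curl = 13*y^2 - y
At (-3, -3): 120.

120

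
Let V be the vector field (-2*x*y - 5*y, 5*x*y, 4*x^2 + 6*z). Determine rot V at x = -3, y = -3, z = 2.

(0, 24, -16)

(∇×V)₁ = ∂V₃/∂y − ∂V₂/∂z = 0
(∇×V)₂ = ∂V₁/∂z − ∂V₃/∂x = -8*x
(∇×V)₃ = ∂V₂/∂x − ∂V₁/∂y = 2*x + 5*y + 5
∇×V = (0, -8*x, 2*x + 5*y + 5)
At (-3, -3, 2): (0, 24, -16).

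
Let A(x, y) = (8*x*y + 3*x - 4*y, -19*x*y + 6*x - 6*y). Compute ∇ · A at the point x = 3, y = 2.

-44

∂A₁/∂x = 8*y + 3
∂A₂/∂y = -19*x - 6
∇·A = -19*x + 8*y - 3
At (3, 2): -44.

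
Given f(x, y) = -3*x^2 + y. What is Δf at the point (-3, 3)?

-6

∂²f/∂x² = -6
∂²f/∂y² = 0
∇²f = -6
At (-3, 3): -6.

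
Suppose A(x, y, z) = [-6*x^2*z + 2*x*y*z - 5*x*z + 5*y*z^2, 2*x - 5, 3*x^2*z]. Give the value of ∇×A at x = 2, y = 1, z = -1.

(0, -28, 1)

(∇×A)₁ = ∂A₃/∂y − ∂A₂/∂z = 0
(∇×A)₂ = ∂A₁/∂z − ∂A₃/∂x = -6*x^2 + 2*x*y - 6*x*z - 5*x + 10*y*z
(∇×A)₃ = ∂A₂/∂x − ∂A₁/∂y = -2*x*z - 5*z^2 + 2
∇×A = (0, -6*x^2 + 2*x*y - 6*x*z - 5*x + 10*y*z, -2*x*z - 5*z^2 + 2)
At (2, 1, -1): (0, -28, 1).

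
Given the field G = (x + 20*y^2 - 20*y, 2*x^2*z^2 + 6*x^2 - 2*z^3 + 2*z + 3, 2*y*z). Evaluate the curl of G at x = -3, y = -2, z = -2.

(∇×G)₁ = ∂G₃/∂y − ∂G₂/∂z = -4*x^2*z + 6*z^2 + 2*z - 2
(∇×G)₂ = ∂G₁/∂z − ∂G₃/∂x = 0
(∇×G)₃ = ∂G₂/∂x − ∂G₁/∂y = 4*x*z^2 + 12*x - 40*y + 20
∇×G = (-4*x^2*z + 6*z^2 + 2*z - 2, 0, 4*x*z^2 + 12*x - 40*y + 20)
At (-3, -2, -2): (90, 0, 16).

(90, 0, 16)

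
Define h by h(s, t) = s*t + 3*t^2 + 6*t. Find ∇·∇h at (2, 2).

6

∂²h/∂s² = 0
∂²h/∂t² = 6
∇²h = 6
At (2, 2): 6.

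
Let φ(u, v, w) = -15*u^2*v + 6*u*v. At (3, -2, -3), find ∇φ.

∂φ/∂u = -30*u*v + 6*v
∂φ/∂v = -15*u^2 + 6*u
∂φ/∂w = 0
∇φ = (-30*u*v + 6*v, -15*u^2 + 6*u, 0)
At (3, -2, -3): (168, -117, 0).

(168, -117, 0)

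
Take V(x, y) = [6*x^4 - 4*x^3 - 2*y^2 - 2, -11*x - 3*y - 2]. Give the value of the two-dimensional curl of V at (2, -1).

-15

∂V₂/∂x = -11
∂V₁/∂y = -4*y
Scalar curl = 4*y - 11
At (2, -1): -15.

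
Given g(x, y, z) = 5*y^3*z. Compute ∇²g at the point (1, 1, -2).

∂²g/∂x² = 0
∂²g/∂y² = 30*y*z
∂²g/∂z² = 0
∇²g = 30*y*z
At (1, 1, -2): -60.

-60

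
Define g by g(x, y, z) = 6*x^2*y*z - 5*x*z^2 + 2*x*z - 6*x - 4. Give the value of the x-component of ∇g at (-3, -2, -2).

(∇g)_1 = ∂g/∂x = 12*x*y*z - 5*z^2 + 2*z - 6
At (-3, -2, -2): -174.

-174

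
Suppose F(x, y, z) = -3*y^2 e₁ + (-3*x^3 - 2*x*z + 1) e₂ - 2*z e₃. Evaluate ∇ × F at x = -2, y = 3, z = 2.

(∇×F)₁ = ∂F₃/∂y − ∂F₂/∂z = 2*x
(∇×F)₂ = ∂F₁/∂z − ∂F₃/∂x = 0
(∇×F)₃ = ∂F₂/∂x − ∂F₁/∂y = -9*x^2 + 6*y - 2*z
∇×F = (2*x, 0, -9*x^2 + 6*y - 2*z)
At (-2, 3, 2): (-4, 0, -22).

(-4, 0, -22)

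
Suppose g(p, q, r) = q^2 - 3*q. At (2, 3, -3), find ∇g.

(0, 3, 0)

∂g/∂p = 0
∂g/∂q = 2*q - 3
∂g/∂r = 0
∇g = (0, 2*q - 3, 0)
At (2, 3, -3): (0, 3, 0).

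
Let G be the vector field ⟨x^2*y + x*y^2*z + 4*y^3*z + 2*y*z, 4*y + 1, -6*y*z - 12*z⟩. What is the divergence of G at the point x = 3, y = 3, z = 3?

∂G₁/∂x = 2*x*y + y^2*z
∂G₂/∂y = 4
∂G₃/∂z = -6*y - 12
∇·G = 2*x*y + y^2*z - 6*y - 8
At (3, 3, 3): 19.

19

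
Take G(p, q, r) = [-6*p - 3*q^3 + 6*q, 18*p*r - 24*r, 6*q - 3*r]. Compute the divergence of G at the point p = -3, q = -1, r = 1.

∂G₁/∂p = -6
∂G₂/∂q = 0
∂G₃/∂r = -3
∇·G = -9
At (-3, -1, 1): -9.

-9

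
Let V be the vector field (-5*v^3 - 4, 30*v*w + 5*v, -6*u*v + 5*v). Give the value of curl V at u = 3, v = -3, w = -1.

(∇×V)₁ = ∂V₃/∂v − ∂V₂/∂w = -6*u - 30*v + 5
(∇×V)₂ = ∂V₁/∂w − ∂V₃/∂u = 6*v
(∇×V)₃ = ∂V₂/∂u − ∂V₁/∂v = 15*v^2
∇×V = (-6*u - 30*v + 5, 6*v, 15*v^2)
At (3, -3, -1): (77, -18, 135).

(77, -18, 135)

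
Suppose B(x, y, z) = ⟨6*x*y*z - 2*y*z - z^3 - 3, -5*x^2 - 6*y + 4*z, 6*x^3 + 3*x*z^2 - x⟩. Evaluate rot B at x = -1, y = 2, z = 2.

(-4, -57, 26)

(∇×B)₁ = ∂B₃/∂y − ∂B₂/∂z = -4
(∇×B)₂ = ∂B₁/∂z − ∂B₃/∂x = -18*x^2 + 6*x*y - 2*y - 6*z^2 + 1
(∇×B)₃ = ∂B₂/∂x − ∂B₁/∂y = -6*x*z - 10*x + 2*z
∇×B = (-4, -18*x^2 + 6*x*y - 2*y - 6*z^2 + 1, -6*x*z - 10*x + 2*z)
At (-1, 2, 2): (-4, -57, 26).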